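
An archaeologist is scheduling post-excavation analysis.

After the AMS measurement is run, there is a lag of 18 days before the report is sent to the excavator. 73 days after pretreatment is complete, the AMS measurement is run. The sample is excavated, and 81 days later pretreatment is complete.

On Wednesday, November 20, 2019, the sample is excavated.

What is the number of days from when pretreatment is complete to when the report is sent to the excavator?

Causal path: pretreatment is complete → the AMS measurement is run → the report is sent to the excavator.
Total delay along the path: 73 + 18 = 91 days.

91 days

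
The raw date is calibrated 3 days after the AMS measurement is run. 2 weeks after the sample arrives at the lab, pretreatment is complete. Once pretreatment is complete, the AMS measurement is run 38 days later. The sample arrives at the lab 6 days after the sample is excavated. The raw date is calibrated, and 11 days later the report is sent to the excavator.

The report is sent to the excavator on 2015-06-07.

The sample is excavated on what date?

2015-03-27

The report is sent to the excavator: Jun 7, 2015.
The raw date is calibrated: Jun 7, 2015 − 11 days = May 27, 2015.
The AMS measurement is run: May 27, 2015 − 3 days = May 24, 2015.
Pretreatment is complete: May 24, 2015 − 38 days = Apr 16, 2015.
The sample arrives at the lab: Apr 16, 2015 − 2 weeks = Apr 2, 2015.
The sample is excavated: Apr 2, 2015 − 6 days = Mar 27, 2015.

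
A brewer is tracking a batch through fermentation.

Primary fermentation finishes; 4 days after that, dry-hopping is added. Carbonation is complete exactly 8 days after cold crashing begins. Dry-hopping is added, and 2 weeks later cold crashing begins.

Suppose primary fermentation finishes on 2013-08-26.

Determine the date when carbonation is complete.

Primary fermentation finishes: Aug 26, 2013.
Dry-hopping is added: Aug 26, 2013 + 4 days = Aug 30, 2013.
Cold crashing begins: Aug 30, 2013 + 2 weeks = Sep 13, 2013.
Carbonation is complete: Sep 13, 2013 + 8 days = Sep 21, 2013.

2013-09-21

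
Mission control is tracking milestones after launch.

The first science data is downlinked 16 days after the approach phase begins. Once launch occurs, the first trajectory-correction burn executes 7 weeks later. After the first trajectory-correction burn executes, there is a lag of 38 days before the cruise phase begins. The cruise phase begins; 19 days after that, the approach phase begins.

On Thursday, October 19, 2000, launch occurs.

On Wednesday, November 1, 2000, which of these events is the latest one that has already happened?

Launch occurs: Oct 19, 2000.
The first trajectory-correction burn executes: Oct 19, 2000 + 7 weeks = Dec 7, 2000.
The cruise phase begins: Dec 7, 2000 + 38 days = Jan 14, 2001.
The approach phase begins: Jan 14, 2001 + 19 days = Feb 2, 2001.
The first science data is downlinked: Feb 2, 2001 + 16 days = Feb 18, 2001.
Nov 1, 2000 falls between when launch occurs (Oct 19, 2000) and when the first trajectory-correction burn executes (Dec 7, 2000).

Launch occurs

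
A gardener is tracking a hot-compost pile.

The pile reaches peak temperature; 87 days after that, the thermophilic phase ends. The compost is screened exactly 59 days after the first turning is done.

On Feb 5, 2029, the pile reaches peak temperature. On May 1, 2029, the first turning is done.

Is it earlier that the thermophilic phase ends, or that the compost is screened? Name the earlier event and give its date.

The thermophilic phase ends — May 3, 2029

The pile reaches peak temperature: Feb 5, 2029.
The thermophilic phase ends: Feb 5, 2029 + 87 days = May 3, 2029.
The first turning is done: May 1, 2029.
The compost is screened: May 1, 2029 + 59 days = Jun 29, 2029.
Comparing: the thermophilic phase ends on May 3, 2029 vs the compost is screened on Jun 29, 2029. Earlier: the thermophilic phase ends.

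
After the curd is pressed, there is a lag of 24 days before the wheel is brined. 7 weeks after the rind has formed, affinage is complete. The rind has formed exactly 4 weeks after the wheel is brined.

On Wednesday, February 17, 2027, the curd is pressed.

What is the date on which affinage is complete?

The curd is pressed: Feb 17, 2027.
The wheel is brined: Feb 17, 2027 + 24 days = Mar 13, 2027.
The rind has formed: Mar 13, 2027 + 4 weeks = Apr 10, 2027.
Affinage is complete: Apr 10, 2027 + 7 weeks = May 29, 2027.

Saturday, May 29, 2027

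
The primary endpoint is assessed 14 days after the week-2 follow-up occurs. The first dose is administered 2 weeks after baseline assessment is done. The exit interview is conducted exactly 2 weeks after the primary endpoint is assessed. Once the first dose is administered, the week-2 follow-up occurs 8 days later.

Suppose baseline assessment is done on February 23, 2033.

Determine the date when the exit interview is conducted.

Baseline assessment is done: Feb 23, 2033.
The first dose is administered: Feb 23, 2033 + 2 weeks = Mar 9, 2033.
The week-2 follow-up occurs: Mar 9, 2033 + 8 days = Mar 17, 2033.
The primary endpoint is assessed: Mar 17, 2033 + 14 days = Mar 31, 2033.
The exit interview is conducted: Mar 31, 2033 + 2 weeks = Apr 14, 2033.

April 14, 2033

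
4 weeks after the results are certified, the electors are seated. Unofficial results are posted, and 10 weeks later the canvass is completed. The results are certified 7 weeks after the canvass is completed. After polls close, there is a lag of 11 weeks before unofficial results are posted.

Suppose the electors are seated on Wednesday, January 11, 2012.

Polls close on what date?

Wednesday, June 1, 2011

The electors are seated: Jan 11, 2012.
The results are certified: Jan 11, 2012 − 4 weeks = Dec 14, 2011.
The canvass is completed: Dec 14, 2011 − 7 weeks = Oct 26, 2011.
Unofficial results are posted: Oct 26, 2011 − 10 weeks = Aug 17, 2011.
Polls close: Aug 17, 2011 − 11 weeks = Jun 1, 2011.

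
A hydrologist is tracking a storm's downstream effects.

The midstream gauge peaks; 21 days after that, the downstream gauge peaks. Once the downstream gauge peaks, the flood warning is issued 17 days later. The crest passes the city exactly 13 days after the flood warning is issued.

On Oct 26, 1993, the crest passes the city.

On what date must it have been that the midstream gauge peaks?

Sep 5, 1993

The crest passes the city: Oct 26, 1993.
The flood warning is issued: Oct 26, 1993 − 13 days = Oct 13, 1993.
The downstream gauge peaks: Oct 13, 1993 − 17 days = Sep 26, 1993.
The midstream gauge peaks: Sep 26, 1993 − 21 days = Sep 5, 1993.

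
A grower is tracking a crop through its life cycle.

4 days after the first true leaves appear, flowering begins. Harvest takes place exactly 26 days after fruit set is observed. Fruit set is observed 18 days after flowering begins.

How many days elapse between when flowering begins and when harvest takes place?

44 days

Causal path: flowering begins → fruit set is observed → harvest takes place.
Total delay along the path: 18 + 26 = 44 days.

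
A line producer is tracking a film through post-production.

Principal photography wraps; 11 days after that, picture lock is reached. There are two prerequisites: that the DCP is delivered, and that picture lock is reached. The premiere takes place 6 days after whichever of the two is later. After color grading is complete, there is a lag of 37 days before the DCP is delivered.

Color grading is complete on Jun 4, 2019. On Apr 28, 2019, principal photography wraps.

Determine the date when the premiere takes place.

Color grading is complete: Jun 4, 2019.
The DCP is delivered: Jun 4, 2019 + 37 days = Jul 11, 2019.
Principal photography wraps: Apr 28, 2019.
Picture lock is reached: Apr 28, 2019 + 11 days = May 9, 2019.
Both prerequisites met — the DCP is delivered (Jul 11, 2019), picture lock is reached (May 9, 2019); the later is Jul 11, 2019.
The premiere takes place: Jul 11, 2019 + 6 days = Jul 17, 2019.

Jul 17, 2019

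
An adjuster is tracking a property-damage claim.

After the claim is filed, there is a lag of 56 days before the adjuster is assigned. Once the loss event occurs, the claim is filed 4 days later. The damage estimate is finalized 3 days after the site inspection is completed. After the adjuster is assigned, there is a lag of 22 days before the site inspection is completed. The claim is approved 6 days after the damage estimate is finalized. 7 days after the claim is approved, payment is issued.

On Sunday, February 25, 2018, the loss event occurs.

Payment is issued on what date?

The loss event occurs: Feb 25, 2018.
The claim is filed: Feb 25, 2018 + 4 days = Mar 1, 2018.
The adjuster is assigned: Mar 1, 2018 + 56 days = Apr 26, 2018.
The site inspection is completed: Apr 26, 2018 + 22 days = May 18, 2018.
The damage estimate is finalized: May 18, 2018 + 3 days = May 21, 2018.
The claim is approved: May 21, 2018 + 6 days = May 27, 2018.
Payment is issued: May 27, 2018 + 7 days = Jun 3, 2018.

Sunday, June 3, 2018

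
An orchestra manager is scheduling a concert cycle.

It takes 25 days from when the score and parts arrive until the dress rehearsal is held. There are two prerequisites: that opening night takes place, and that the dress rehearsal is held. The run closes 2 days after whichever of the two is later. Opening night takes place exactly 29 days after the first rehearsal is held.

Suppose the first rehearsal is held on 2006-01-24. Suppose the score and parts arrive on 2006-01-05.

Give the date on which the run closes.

2006-02-24

The first rehearsal is held: Jan 24, 2006.
Opening night takes place: Jan 24, 2006 + 29 days = Feb 22, 2006.
The score and parts arrive: Jan 5, 2006.
The dress rehearsal is held: Jan 5, 2006 + 25 days = Jan 30, 2006.
Both prerequisites met — opening night takes place (Feb 22, 2006), the dress rehearsal is held (Jan 30, 2006); the later is Feb 22, 2006.
The run closes: Feb 22, 2006 + 2 days = Feb 24, 2006.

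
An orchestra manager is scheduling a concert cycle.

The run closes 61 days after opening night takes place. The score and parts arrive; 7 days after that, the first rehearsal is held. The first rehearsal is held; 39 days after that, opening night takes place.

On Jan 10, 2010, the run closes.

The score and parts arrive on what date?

The run closes: Jan 10, 2010.
Opening night takes place: Jan 10, 2010 − 61 days = Nov 10, 2009.
The first rehearsal is held: Nov 10, 2009 − 39 days = Oct 2, 2009.
The score and parts arrive: Oct 2, 2009 − 7 days = Sep 25, 2009.

Sep 25, 2009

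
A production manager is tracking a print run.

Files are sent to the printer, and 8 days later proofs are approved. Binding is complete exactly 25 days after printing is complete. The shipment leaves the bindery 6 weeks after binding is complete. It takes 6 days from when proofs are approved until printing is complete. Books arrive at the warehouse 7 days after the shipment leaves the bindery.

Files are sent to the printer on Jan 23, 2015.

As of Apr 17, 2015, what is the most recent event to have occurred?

The shipment leaves the bindery

Files are sent to the printer: Jan 23, 2015.
Proofs are approved: Jan 23, 2015 + 8 days = Jan 31, 2015.
Printing is complete: Jan 31, 2015 + 6 days = Feb 6, 2015.
Binding is complete: Feb 6, 2015 + 25 days = Mar 3, 2015.
The shipment leaves the bindery: Mar 3, 2015 + 6 weeks = Apr 14, 2015.
Books arrive at the warehouse: Apr 14, 2015 + 7 days = Apr 21, 2015.
Apr 17, 2015 falls between when the shipment leaves the bindery (Apr 14, 2015) and when books arrive at the warehouse (Apr 21, 2015).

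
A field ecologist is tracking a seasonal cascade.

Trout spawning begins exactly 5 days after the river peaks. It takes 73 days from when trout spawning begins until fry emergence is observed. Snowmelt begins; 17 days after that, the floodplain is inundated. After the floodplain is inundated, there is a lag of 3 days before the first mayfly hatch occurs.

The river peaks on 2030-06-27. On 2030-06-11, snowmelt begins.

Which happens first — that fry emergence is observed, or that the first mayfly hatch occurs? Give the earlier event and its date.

The first mayfly hatch occurs — 2030-07-01

The river peaks: Jun 27, 2030.
Trout spawning begins: Jun 27, 2030 + 5 days = Jul 2, 2030.
Fry emergence is observed: Jul 2, 2030 + 73 days = Sep 13, 2030.
Snowmelt begins: Jun 11, 2030.
The floodplain is inundated: Jun 11, 2030 + 17 days = Jun 28, 2030.
The first mayfly hatch occurs: Jun 28, 2030 + 3 days = Jul 1, 2030.
Comparing: fry emergence is observed on Sep 13, 2030 vs the first mayfly hatch occurs on Jul 1, 2030. Earlier: the first mayfly hatch occurs.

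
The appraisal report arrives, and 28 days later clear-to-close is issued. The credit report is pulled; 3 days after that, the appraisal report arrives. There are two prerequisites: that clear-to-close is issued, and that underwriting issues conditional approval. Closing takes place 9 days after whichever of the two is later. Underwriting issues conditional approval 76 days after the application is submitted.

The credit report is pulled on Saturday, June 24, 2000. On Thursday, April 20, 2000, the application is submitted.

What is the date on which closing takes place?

Thursday, August 3, 2000

The credit report is pulled: Jun 24, 2000.
The appraisal report arrives: Jun 24, 2000 + 3 days = Jun 27, 2000.
Clear-to-close is issued: Jun 27, 2000 + 28 days = Jul 25, 2000.
The application is submitted: Apr 20, 2000.
Underwriting issues conditional approval: Apr 20, 2000 + 76 days = Jul 5, 2000.
Both prerequisites met — clear-to-close is issued (Jul 25, 2000), underwriting issues conditional approval (Jul 5, 2000); the later is Jul 25, 2000.
Closing takes place: Jul 25, 2000 + 9 days = Aug 3, 2000.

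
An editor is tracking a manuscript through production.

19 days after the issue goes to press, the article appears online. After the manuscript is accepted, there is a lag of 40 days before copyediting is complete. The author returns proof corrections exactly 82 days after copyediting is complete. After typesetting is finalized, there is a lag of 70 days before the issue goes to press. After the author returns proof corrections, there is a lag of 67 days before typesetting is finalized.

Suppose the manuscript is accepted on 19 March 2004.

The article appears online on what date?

22 December 2004

The manuscript is accepted: Mar 19, 2004.
Copyediting is complete: Mar 19, 2004 + 40 days = Apr 28, 2004.
The author returns proof corrections: Apr 28, 2004 + 82 days = Jul 19, 2004.
Typesetting is finalized: Jul 19, 2004 + 67 days = Sep 24, 2004.
The issue goes to press: Sep 24, 2004 + 70 days = Dec 3, 2004.
The article appears online: Dec 3, 2004 + 19 days = Dec 22, 2004.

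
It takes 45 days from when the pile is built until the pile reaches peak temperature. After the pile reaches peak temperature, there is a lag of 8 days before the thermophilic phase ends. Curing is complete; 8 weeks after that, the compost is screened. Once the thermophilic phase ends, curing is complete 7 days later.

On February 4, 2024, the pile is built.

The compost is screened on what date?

The pile is built: Feb 4, 2024.
The pile reaches peak temperature: Feb 4, 2024 + 45 days = Mar 20, 2024.
The thermophilic phase ends: Mar 20, 2024 + 8 days = Mar 28, 2024.
Curing is complete: Mar 28, 2024 + 7 days = Apr 4, 2024.
The compost is screened: Apr 4, 2024 + 8 weeks = May 30, 2024.

May 30, 2024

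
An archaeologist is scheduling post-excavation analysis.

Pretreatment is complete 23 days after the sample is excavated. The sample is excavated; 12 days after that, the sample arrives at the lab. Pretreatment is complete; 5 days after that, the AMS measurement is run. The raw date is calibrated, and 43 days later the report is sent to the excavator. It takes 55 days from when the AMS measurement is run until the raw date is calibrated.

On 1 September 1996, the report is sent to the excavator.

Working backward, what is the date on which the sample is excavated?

The report is sent to the excavator: Sep 1, 1996.
The raw date is calibrated: Sep 1, 1996 − 43 days = Jul 20, 1996.
The AMS measurement is run: Jul 20, 1996 − 55 days = May 26, 1996.
Pretreatment is complete: May 26, 1996 − 5 days = May 21, 1996.
The sample is excavated: May 21, 1996 − 23 days = Apr 28, 1996.

28 April 1996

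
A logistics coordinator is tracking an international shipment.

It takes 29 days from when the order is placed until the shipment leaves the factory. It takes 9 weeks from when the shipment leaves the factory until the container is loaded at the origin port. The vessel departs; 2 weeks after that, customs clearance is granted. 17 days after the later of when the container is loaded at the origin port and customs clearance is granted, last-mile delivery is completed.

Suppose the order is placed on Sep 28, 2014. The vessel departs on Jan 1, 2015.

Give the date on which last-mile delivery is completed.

Feb 1, 2015

The order is placed: Sep 28, 2014.
The shipment leaves the factory: Sep 28, 2014 + 29 days = Oct 27, 2014.
The container is loaded at the origin port: Oct 27, 2014 + 9 weeks = Dec 29, 2014.
The vessel departs: Jan 1, 2015.
Customs clearance is granted: Jan 1, 2015 + 2 weeks = Jan 15, 2015.
Both prerequisites met — the container is loaded at the origin port (Dec 29, 2014), customs clearance is granted (Jan 15, 2015); the later is Jan 15, 2015.
Last-mile delivery is completed: Jan 15, 2015 + 17 days = Feb 1, 2015.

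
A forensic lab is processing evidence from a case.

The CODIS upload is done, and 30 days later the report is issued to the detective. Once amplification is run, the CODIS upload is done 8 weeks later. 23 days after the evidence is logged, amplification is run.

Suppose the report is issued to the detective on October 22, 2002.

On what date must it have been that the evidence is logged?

July 5, 2002

The report is issued to the detective: Oct 22, 2002.
The CODIS upload is done: Oct 22, 2002 − 30 days = Sep 22, 2002.
Amplification is run: Sep 22, 2002 − 8 weeks = Jul 28, 2002.
The evidence is logged: Jul 28, 2002 − 23 days = Jul 5, 2002.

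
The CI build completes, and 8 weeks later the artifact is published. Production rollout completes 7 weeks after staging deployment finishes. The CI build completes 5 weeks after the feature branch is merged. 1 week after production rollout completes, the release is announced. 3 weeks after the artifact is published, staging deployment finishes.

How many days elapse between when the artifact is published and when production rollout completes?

Causal path: the artifact is published → staging deployment finishes → production rollout completes.
Total delay along the path: 3 + 7 weeks = 10 weeks = 70 days.

70 days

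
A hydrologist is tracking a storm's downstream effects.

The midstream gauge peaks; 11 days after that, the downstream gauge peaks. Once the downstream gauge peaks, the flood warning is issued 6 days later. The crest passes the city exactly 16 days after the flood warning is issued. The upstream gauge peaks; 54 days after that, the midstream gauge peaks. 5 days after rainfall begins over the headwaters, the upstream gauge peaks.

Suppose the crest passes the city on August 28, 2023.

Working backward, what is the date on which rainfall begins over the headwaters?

The crest passes the city: Aug 28, 2023.
The flood warning is issued: Aug 28, 2023 − 16 days = Aug 12, 2023.
The downstream gauge peaks: Aug 12, 2023 − 6 days = Aug 6, 2023.
The midstream gauge peaks: Aug 6, 2023 − 11 days = Jul 26, 2023.
The upstream gauge peaks: Jul 26, 2023 − 54 days = Jun 2, 2023.
Rainfall begins over the headwaters: Jun 2, 2023 − 5 days = May 28, 2023.

May 28, 2023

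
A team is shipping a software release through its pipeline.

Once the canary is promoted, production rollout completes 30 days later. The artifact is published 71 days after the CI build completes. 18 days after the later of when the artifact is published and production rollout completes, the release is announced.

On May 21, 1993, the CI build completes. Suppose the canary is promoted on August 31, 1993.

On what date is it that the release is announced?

The CI build completes: May 21, 1993.
The artifact is published: May 21, 1993 + 71 days = Jul 31, 1993.
The canary is promoted: Aug 31, 1993.
Production rollout completes: Aug 31, 1993 + 30 days = Sep 30, 1993.
Both prerequisites met — the artifact is published (Jul 31, 1993), production rollout completes (Sep 30, 1993); the later is Sep 30, 1993.
The release is announced: Sep 30, 1993 + 18 days = Oct 18, 1993.

October 18, 1993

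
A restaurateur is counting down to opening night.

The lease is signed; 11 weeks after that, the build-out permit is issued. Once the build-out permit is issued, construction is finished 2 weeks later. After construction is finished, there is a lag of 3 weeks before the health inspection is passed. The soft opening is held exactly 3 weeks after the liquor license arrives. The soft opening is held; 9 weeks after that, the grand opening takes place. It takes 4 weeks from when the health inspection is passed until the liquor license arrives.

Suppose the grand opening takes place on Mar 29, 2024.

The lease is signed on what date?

The grand opening takes place: Mar 29, 2024.
The soft opening is held: Mar 29, 2024 − 9 weeks = Jan 26, 2024.
The liquor license arrives: Jan 26, 2024 − 3 weeks = Jan 5, 2024.
The health inspection is passed: Jan 5, 2024 − 4 weeks = Dec 8, 2023.
Construction is finished: Dec 8, 2023 − 3 weeks = Nov 17, 2023.
The build-out permit is issued: Nov 17, 2023 − 2 weeks = Nov 3, 2023.
The lease is signed: Nov 3, 2023 − 11 weeks = Aug 18, 2023.

Aug 18, 2023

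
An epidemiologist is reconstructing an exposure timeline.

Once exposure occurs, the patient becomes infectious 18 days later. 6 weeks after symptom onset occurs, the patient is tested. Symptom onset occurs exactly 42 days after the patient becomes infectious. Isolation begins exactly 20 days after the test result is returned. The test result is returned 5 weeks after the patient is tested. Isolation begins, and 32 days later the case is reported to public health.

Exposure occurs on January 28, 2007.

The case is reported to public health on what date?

Exposure occurs: Jan 28, 2007.
The patient becomes infectious: Jan 28, 2007 + 18 days = Feb 15, 2007.
Symptom onset occurs: Feb 15, 2007 + 42 days = Mar 29, 2007.
The patient is tested: Mar 29, 2007 + 6 weeks = May 10, 2007.
The test result is returned: May 10, 2007 + 5 weeks = Jun 14, 2007.
Isolation begins: Jun 14, 2007 + 20 days = Jul 4, 2007.
The case is reported to public health: Jul 4, 2007 + 32 days = Aug 5, 2007.

August 5, 2007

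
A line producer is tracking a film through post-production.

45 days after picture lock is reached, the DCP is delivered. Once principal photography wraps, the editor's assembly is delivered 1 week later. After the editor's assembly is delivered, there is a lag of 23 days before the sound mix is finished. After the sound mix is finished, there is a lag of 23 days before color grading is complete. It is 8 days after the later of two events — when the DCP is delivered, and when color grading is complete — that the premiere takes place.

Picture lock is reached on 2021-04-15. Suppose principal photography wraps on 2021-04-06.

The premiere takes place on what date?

Picture lock is reached: Apr 15, 2021.
The DCP is delivered: Apr 15, 2021 + 45 days = May 30, 2021.
Principal photography wraps: Apr 6, 2021.
The editor's assembly is delivered: Apr 6, 2021 + 1 week = Apr 13, 2021.
The sound mix is finished: Apr 13, 2021 + 23 days = May 6, 2021.
Color grading is complete: May 6, 2021 + 23 days = May 29, 2021.
Both prerequisites met — the DCP is delivered (May 30, 2021), color grading is complete (May 29, 2021); the later is May 30, 2021.
The premiere takes place: May 30, 2021 + 8 days = Jun 7, 2021.

2021-06-07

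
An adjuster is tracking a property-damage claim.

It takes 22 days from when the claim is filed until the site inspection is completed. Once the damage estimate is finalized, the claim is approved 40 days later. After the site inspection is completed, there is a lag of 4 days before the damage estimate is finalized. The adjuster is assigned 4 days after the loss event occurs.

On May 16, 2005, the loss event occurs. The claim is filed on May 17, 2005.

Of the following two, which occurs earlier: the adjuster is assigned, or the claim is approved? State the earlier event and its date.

The loss event occurs: May 16, 2005.
The adjuster is assigned: May 16, 2005 + 4 days = May 20, 2005.
The claim is filed: May 17, 2005.
The site inspection is completed: May 17, 2005 + 22 days = Jun 8, 2005.
The damage estimate is finalized: Jun 8, 2005 + 4 days = Jun 12, 2005.
The claim is approved: Jun 12, 2005 + 40 days = Jul 22, 2005.
Comparing: the adjuster is assigned on May 20, 2005 vs the claim is approved on Jul 22, 2005. Earlier: the adjuster is assigned.

The adjuster is assigned — May 20, 2005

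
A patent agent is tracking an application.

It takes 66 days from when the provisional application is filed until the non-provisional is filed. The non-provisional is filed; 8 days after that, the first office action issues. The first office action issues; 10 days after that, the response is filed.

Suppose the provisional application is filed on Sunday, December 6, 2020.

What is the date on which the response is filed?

Sunday, February 28, 2021

The provisional application is filed: Dec 6, 2020.
The non-provisional is filed: Dec 6, 2020 + 66 days = Feb 10, 2021.
The first office action issues: Feb 10, 2021 + 8 days = Feb 18, 2021.
The response is filed: Feb 18, 2021 + 10 days = Feb 28, 2021.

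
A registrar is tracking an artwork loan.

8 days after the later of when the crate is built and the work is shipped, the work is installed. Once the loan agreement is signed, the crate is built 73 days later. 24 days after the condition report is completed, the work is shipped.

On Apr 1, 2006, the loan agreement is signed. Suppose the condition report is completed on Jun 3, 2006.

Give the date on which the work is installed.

Jul 5, 2006

The loan agreement is signed: Apr 1, 2006.
The crate is built: Apr 1, 2006 + 73 days = Jun 13, 2006.
The condition report is completed: Jun 3, 2006.
The work is shipped: Jun 3, 2006 + 24 days = Jun 27, 2006.
Both prerequisites met — the crate is built (Jun 13, 2006), the work is shipped (Jun 27, 2006); the later is Jun 27, 2006.
The work is installed: Jun 27, 2006 + 8 days = Jul 5, 2006.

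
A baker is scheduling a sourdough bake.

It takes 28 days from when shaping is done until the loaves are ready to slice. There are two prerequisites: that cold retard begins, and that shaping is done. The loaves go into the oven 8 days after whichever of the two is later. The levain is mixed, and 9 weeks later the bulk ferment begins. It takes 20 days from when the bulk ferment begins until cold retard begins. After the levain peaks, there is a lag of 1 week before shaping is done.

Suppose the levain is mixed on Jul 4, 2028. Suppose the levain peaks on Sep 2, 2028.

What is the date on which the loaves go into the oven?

The levain is mixed: Jul 4, 2028.
The bulk ferment begins: Jul 4, 2028 + 9 weeks = Sep 5, 2028.
Cold retard begins: Sep 5, 2028 + 20 days = Sep 25, 2028.
The levain peaks: Sep 2, 2028.
Shaping is done: Sep 2, 2028 + 1 week = Sep 9, 2028.
Both prerequisites met — cold retard begins (Sep 25, 2028), shaping is done (Sep 9, 2028); the later is Sep 25, 2028.
The loaves go into the oven: Sep 25, 2028 + 8 days = Oct 3, 2028.

Oct 3, 2028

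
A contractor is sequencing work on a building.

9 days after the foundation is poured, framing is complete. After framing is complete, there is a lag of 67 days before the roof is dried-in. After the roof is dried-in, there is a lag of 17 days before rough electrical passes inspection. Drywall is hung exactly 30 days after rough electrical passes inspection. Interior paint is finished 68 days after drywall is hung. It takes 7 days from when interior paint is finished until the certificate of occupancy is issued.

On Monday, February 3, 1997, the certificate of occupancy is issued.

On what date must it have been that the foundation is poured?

Saturday, July 20, 1996

The certificate of occupancy is issued: Feb 3, 1997.
Interior paint is finished: Feb 3, 1997 − 7 days = Jan 27, 1997.
Drywall is hung: Jan 27, 1997 − 68 days = Nov 20, 1996.
Rough electrical passes inspection: Nov 20, 1996 − 30 days = Oct 21, 1996.
The roof is dried-in: Oct 21, 1996 − 17 days = Oct 4, 1996.
Framing is complete: Oct 4, 1996 − 67 days = Jul 29, 1996.
The foundation is poured: Jul 29, 1996 − 9 days = Jul 20, 1996.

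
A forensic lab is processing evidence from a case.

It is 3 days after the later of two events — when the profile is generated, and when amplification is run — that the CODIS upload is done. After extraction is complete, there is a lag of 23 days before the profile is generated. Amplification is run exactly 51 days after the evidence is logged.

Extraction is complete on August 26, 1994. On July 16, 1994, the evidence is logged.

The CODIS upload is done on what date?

Extraction is complete: Aug 26, 1994.
The profile is generated: Aug 26, 1994 + 23 days = Sep 18, 1994.
The evidence is logged: Jul 16, 1994.
Amplification is run: Jul 16, 1994 + 51 days = Sep 5, 1994.
Both prerequisites met — the profile is generated (Sep 18, 1994), amplification is run (Sep 5, 1994); the later is Sep 18, 1994.
The CODIS upload is done: Sep 18, 1994 + 3 days = Sep 21, 1994.

September 21, 1994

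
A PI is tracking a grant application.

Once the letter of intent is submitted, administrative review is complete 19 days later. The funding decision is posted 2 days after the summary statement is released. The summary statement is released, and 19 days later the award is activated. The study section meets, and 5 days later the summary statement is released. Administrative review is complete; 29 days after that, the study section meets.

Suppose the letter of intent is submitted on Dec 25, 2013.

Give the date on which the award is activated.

Mar 7, 2014

The letter of intent is submitted: Dec 25, 2013.
Administrative review is complete: Dec 25, 2013 + 19 days = Jan 13, 2014.
The study section meets: Jan 13, 2014 + 29 days = Feb 11, 2014.
The summary statement is released: Feb 11, 2014 + 5 days = Feb 16, 2014.
The award is activated: Feb 16, 2014 + 19 days = Mar 7, 2014.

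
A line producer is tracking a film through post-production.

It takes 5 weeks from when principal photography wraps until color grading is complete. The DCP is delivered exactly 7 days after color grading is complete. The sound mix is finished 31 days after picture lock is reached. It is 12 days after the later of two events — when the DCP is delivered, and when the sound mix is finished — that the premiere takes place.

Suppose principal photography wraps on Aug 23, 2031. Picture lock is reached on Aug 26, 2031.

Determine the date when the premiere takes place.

Principal photography wraps: Aug 23, 2031.
Color grading is complete: Aug 23, 2031 + 5 weeks = Sep 27, 2031.
The DCP is delivered: Sep 27, 2031 + 7 days = Oct 4, 2031.
Picture lock is reached: Aug 26, 2031.
The sound mix is finished: Aug 26, 2031 + 31 days = Sep 26, 2031.
Both prerequisites met — the DCP is delivered (Oct 4, 2031), the sound mix is finished (Sep 26, 2031); the later is Oct 4, 2031.
The premiere takes place: Oct 4, 2031 + 12 days = Oct 16, 2031.

Oct 16, 2031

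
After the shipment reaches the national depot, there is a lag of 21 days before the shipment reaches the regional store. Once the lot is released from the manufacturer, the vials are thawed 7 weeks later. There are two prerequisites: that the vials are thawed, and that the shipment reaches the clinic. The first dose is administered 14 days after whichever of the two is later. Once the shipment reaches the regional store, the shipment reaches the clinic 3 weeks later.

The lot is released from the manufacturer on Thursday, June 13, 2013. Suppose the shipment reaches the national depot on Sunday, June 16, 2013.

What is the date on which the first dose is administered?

The lot is released from the manufacturer: Jun 13, 2013.
The vials are thawed: Jun 13, 2013 + 7 weeks = Aug 1, 2013.
The shipment reaches the national depot: Jun 16, 2013.
The shipment reaches the regional store: Jun 16, 2013 + 21 days = Jul 7, 2013.
The shipment reaches the clinic: Jul 7, 2013 + 3 weeks = Jul 28, 2013.
Both prerequisites met — the vials are thawed (Aug 1, 2013), the shipment reaches the clinic (Jul 28, 2013); the later is Aug 1, 2013.
The first dose is administered: Aug 1, 2013 + 14 days = Aug 15, 2013.

Thursday, August 15, 2013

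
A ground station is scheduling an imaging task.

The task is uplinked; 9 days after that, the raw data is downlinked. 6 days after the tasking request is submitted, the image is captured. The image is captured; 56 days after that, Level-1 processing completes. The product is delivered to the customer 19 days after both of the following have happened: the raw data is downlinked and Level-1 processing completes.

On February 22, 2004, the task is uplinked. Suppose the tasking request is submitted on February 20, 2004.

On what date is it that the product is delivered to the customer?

May 11, 2004

The task is uplinked: Feb 22, 2004.
The raw data is downlinked: Feb 22, 2004 + 9 days = Mar 2, 2004.
The tasking request is submitted: Feb 20, 2004.
The image is captured: Feb 20, 2004 + 6 days = Feb 26, 2004.
Level-1 processing completes: Feb 26, 2004 + 56 days = Apr 22, 2004.
Both prerequisites met — the raw data is downlinked (Mar 2, 2004), Level-1 processing completes (Apr 22, 2004); the later is Apr 22, 2004.
The product is delivered to the customer: Apr 22, 2004 + 19 days = May 11, 2004.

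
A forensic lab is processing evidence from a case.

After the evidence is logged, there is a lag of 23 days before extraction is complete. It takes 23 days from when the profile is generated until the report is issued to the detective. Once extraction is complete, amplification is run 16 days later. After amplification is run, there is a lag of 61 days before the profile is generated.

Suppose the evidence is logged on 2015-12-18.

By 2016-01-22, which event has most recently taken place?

Extraction is complete

The evidence is logged: Dec 18, 2015.
Extraction is complete: Dec 18, 2015 + 23 days = Jan 10, 2016.
Amplification is run: Jan 10, 2016 + 16 days = Jan 26, 2016.
The profile is generated: Jan 26, 2016 + 61 days = Mar 27, 2016.
The report is issued to the detective: Mar 27, 2016 + 23 days = Apr 19, 2016.
Jan 22, 2016 falls between when extraction is complete (Jan 10, 2016) and when amplification is run (Jan 26, 2016).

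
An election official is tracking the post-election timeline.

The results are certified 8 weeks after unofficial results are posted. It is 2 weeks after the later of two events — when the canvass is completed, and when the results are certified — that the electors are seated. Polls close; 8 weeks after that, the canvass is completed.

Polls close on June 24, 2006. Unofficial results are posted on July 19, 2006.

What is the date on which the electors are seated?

September 27, 2006

Polls close: Jun 24, 2006.
The canvass is completed: Jun 24, 2006 + 8 weeks = Aug 19, 2006.
Unofficial results are posted: Jul 19, 2006.
The results are certified: Jul 19, 2006 + 8 weeks = Sep 13, 2006.
Both prerequisites met — the canvass is completed (Aug 19, 2006), the results are certified (Sep 13, 2006); the later is Sep 13, 2006.
The electors are seated: Sep 13, 2006 + 2 weeks = Sep 27, 2006.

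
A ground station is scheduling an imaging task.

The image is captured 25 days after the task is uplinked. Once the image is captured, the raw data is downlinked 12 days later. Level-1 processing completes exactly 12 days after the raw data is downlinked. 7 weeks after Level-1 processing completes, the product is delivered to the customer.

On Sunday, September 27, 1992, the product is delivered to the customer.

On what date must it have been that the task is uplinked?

The product is delivered to the customer: Sep 27, 1992.
Level-1 processing completes: Sep 27, 1992 − 7 weeks = Aug 9, 1992.
The raw data is downlinked: Aug 9, 1992 − 12 days = Jul 28, 1992.
The image is captured: Jul 28, 1992 − 12 days = Jul 16, 1992.
The task is uplinked: Jul 16, 1992 − 25 days = Jun 21, 1992.

Sunday, June 21, 1992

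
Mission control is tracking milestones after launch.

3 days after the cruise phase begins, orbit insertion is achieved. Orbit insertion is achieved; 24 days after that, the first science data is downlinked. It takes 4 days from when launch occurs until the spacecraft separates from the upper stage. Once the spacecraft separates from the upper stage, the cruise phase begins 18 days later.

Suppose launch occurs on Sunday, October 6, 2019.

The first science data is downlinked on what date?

Launch occurs: Oct 6, 2019.
The spacecraft separates from the upper stage: Oct 6, 2019 + 4 days = Oct 10, 2019.
The cruise phase begins: Oct 10, 2019 + 18 days = Oct 28, 2019.
Orbit insertion is achieved: Oct 28, 2019 + 3 days = Oct 31, 2019.
The first science data is downlinked: Oct 31, 2019 + 24 days = Nov 24, 2019.

Sunday, November 24, 2019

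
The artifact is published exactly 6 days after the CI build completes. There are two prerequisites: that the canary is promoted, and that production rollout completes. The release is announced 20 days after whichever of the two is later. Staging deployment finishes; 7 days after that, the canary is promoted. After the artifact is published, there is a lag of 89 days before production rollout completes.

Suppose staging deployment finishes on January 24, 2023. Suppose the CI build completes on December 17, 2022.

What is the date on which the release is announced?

Staging deployment finishes: Jan 24, 2023.
The canary is promoted: Jan 24, 2023 + 7 days = Jan 31, 2023.
The CI build completes: Dec 17, 2022.
The artifact is published: Dec 17, 2022 + 6 days = Dec 23, 2022.
Production rollout completes: Dec 23, 2022 + 89 days = Mar 22, 2023.
Both prerequisites met — the canary is promoted (Jan 31, 2023), production rollout completes (Mar 22, 2023); the later is Mar 22, 2023.
The release is announced: Mar 22, 2023 + 20 days = Apr 11, 2023.

April 11, 2023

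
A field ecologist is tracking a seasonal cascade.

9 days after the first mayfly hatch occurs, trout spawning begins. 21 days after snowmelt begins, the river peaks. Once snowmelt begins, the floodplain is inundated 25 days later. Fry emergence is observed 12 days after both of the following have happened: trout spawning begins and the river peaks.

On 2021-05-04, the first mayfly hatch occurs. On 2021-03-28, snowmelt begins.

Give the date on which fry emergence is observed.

The first mayfly hatch occurs: May 4, 2021.
Trout spawning begins: May 4, 2021 + 9 days = May 13, 2021.
Snowmelt begins: Mar 28, 2021.
The river peaks: Mar 28, 2021 + 21 days = Apr 18, 2021.
Both prerequisites met — trout spawning begins (May 13, 2021), the river peaks (Apr 18, 2021); the later is May 13, 2021.
Fry emergence is observed: May 13, 2021 + 12 days = May 25, 2021.

2021-05-25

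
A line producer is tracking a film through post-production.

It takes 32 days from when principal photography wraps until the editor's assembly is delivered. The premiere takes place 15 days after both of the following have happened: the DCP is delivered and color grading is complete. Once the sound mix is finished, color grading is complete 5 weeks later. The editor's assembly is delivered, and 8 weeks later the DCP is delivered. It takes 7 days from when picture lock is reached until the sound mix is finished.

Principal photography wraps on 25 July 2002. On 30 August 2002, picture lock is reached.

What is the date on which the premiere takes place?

Principal photography wraps: Jul 25, 2002.
The editor's assembly is delivered: Jul 25, 2002 + 32 days = Aug 26, 2002.
The DCP is delivered: Aug 26, 2002 + 8 weeks = Oct 21, 2002.
Picture lock is reached: Aug 30, 2002.
The sound mix is finished: Aug 30, 2002 + 7 days = Sep 6, 2002.
Color grading is complete: Sep 6, 2002 + 5 weeks = Oct 11, 2002.
Both prerequisites met — the DCP is delivered (Oct 21, 2002), color grading is complete (Oct 11, 2002); the later is Oct 21, 2002.
The premiere takes place: Oct 21, 2002 + 15 days = Nov 5, 2002.

5 November 2002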